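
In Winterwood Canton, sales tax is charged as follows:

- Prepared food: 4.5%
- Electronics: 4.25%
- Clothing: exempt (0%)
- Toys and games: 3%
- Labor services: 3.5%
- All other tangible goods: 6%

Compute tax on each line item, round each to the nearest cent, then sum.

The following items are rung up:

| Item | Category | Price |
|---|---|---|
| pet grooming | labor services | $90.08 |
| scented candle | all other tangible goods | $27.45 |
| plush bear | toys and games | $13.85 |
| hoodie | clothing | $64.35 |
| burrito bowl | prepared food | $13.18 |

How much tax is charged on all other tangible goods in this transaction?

Scented candle $27.45: all other tangible goods → 6% → $1.65
Tax on all other tangible goods = $1.65

$1.65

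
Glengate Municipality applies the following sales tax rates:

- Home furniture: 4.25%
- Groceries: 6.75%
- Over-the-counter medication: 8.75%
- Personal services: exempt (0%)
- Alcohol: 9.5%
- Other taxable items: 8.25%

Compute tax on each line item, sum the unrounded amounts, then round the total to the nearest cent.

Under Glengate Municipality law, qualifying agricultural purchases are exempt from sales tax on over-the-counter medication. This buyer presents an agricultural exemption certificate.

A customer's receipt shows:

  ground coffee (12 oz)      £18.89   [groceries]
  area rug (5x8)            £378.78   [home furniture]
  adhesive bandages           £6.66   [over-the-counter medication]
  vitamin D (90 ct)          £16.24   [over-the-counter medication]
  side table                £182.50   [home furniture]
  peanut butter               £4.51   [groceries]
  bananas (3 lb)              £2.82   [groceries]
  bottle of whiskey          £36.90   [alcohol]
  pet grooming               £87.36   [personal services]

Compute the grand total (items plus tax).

£763.79

Ground coffee (12 oz) £18.89: groceries → 6.75% → £1.275075
Area rug (5x8) £378.78: home furniture → 4.25% → £16.09815
Adhesive bandages £6.66: over-the-counter medication, buyer-exempt → 0% → £0.00
Vitamin D (90 ct) £16.24: over-the-counter medication, buyer-exempt → 0% → £0.00
Side table £182.50: home furniture → 4.25% → £7.75625
Peanut butter £4.51: groceries → 6.75% → £0.304425
Bananas (3 lb) £2.82: groceries → 6.75% → £0.19035
Bottle of whiskey £36.90: alcohol → 9.5% → £3.5055
Pet grooming £87.36: personal services → 0% → £0.00
Subtotal = £734.66; unrounded tax = £29.12975 → £29.13; total due = £763.79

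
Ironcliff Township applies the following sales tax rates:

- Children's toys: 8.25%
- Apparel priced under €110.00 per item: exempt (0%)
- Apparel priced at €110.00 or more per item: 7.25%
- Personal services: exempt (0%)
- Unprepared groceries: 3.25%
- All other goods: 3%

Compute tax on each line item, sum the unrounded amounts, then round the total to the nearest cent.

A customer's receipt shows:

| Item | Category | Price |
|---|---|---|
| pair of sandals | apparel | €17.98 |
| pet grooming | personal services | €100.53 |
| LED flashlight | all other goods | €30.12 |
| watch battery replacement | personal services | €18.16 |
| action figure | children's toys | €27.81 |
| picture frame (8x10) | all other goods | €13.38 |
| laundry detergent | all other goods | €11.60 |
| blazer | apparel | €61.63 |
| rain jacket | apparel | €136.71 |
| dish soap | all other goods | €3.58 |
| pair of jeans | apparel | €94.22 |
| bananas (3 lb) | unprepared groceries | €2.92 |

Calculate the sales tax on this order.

Pair of sandals €17.98: apparel, under €110.00 → 0% → €0.00
Pet grooming €100.53: personal services → 0% → €0.00
LED flashlight €30.12: all other goods → 3% → €0.9036
Watch battery replacement €18.16: personal services → 0% → €0.00
Action figure €27.81: children's toys → 8.25% → €2.294325
Picture frame (8x10) €13.38: all other goods → 3% → €0.4014
Laundry detergent €11.60: all other goods → 3% → €0.348
Blazer €61.63: apparel, under €110.00 → 0% → €0.00
Rain jacket €136.71: apparel, €110.00 or more → 7.25% → €9.911475
Dish soap €3.58: all other goods → 3% → €0.1074
Pair of jeans €94.22: apparel, under €110.00 → 0% → €0.00
Bananas (3 lb) €2.92: unprepared groceries → 3.25% → €0.0949
Unrounded tax sum = €14.0611 → €14.06

€14.06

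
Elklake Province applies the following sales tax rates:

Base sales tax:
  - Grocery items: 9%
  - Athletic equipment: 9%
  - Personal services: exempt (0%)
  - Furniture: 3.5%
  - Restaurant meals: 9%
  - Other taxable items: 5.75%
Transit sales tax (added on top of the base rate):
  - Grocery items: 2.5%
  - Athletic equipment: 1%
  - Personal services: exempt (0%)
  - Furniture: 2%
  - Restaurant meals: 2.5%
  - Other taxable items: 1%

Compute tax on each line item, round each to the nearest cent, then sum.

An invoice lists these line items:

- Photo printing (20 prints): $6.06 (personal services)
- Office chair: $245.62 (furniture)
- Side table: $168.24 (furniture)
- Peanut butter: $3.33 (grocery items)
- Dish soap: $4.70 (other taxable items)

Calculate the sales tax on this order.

Photo printing (20 prints) $6.06: personal services → 0% + 0% transit = 0% → $0.00
Office chair $245.62: furniture → 3.5% + 2% transit = 5.5% → $13.51
Side table $168.24: furniture → 3.5% + 2% transit = 5.5% → $9.25
Peanut butter $3.33: grocery items → 9% + 2.5% transit = 11.5% → $0.38
Dish soap $4.70: other taxable items → 5.75% + 1% transit = 6.75% → $0.32
Total tax = $13.51 + $9.25 + $0.38 + $0.32 = $23.46

$23.46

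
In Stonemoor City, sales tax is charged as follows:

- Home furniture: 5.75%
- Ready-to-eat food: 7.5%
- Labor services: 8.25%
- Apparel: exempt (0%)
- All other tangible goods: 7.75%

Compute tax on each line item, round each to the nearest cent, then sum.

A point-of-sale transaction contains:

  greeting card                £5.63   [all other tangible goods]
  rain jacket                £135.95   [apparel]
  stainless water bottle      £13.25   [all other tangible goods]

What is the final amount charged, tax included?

Greeting card £5.63: all other tangible goods → 7.75% → £0.44
Rain jacket £135.95: apparel → 0% → £0.00
Stainless water bottle £13.25: all other tangible goods → 7.75% → £1.03
Subtotal = £154.83; tax = £1.47; total due = £156.30

£156.30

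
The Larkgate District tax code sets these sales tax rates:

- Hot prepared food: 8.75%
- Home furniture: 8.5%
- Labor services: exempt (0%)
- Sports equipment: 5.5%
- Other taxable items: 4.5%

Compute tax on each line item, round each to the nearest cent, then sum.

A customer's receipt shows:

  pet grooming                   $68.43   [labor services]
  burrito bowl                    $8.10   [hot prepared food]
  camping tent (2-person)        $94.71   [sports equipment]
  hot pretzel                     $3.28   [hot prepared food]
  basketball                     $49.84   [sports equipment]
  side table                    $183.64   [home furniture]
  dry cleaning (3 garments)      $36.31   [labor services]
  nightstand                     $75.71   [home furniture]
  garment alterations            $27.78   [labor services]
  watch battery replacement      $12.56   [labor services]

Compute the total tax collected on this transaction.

$31.00

Pet grooming $68.43: labor services → 0% → $0.00
Burrito bowl $8.10: hot prepared food → 8.75% → $0.71
Camping tent (2-person) $94.71: sports equipment → 5.5% → $5.21
Hot pretzel $3.28: hot prepared food → 8.75% → $0.29
Basketball $49.84: sports equipment → 5.5% → $2.74
Side table $183.64: home furniture → 8.5% → $15.61
Dry cleaning (3 garments) $36.31: labor services → 0% → $0.00
Nightstand $75.71: home furniture → 8.5% → $6.44
Garment alterations $27.78: labor services → 0% → $0.00
Watch battery replacement $12.56: labor services → 0% → $0.00
Total tax = $0.71 + $5.21 + $0.29 + $2.74 + $15.61 + $6.44 = $31.00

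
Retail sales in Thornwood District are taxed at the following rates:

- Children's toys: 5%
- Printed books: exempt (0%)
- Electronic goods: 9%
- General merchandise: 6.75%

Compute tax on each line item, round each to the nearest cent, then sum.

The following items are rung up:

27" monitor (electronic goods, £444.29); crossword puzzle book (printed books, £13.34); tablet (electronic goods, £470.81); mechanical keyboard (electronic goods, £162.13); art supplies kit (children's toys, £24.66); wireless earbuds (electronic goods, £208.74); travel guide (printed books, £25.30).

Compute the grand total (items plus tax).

27" monitor £444.29: electronic goods → 9% → £39.99
Crossword puzzle book £13.34: printed books → 0% → £0.00
Tablet £470.81: electronic goods → 9% → £42.37
Mechanical keyboard £162.13: electronic goods → 9% → £14.59
Art supplies kit £24.66: children's toys → 5% → £1.23
Wireless earbuds £208.74: electronic goods → 9% → £18.79
Travel guide £25.30: printed books → 0% → £0.00
Subtotal = £1349.27; tax = £116.97; total due = £1466.24

£1466.24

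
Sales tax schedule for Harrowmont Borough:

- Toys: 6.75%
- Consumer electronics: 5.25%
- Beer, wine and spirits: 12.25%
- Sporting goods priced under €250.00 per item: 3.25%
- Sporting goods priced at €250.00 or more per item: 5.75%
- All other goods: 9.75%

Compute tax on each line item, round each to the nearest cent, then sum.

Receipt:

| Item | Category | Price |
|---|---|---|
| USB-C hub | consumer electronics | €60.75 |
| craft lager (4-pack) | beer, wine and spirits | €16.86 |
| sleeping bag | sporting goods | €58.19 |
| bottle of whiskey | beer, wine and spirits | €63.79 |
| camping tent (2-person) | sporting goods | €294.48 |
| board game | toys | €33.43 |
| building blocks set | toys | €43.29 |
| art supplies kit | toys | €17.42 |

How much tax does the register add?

USB-C hub €60.75: consumer electronics → 5.25% → €3.19
Craft lager (4-pack) €16.86: beer, wine and spirits → 12.25% → €2.07
Sleeping bag €58.19: sporting goods, under €250.00 → 3.25% → €1.89
Bottle of whiskey €63.79: beer, wine and spirits → 12.25% → €7.81
Camping tent (2-person) €294.48: sporting goods, €250.00 or more → 5.75% → €16.93
Board game €33.43: toys → 6.75% → €2.26
Building blocks set €43.29: toys → 6.75% → €2.92
Art supplies kit €17.42: toys → 6.75% → €1.18
Total tax = €3.19 + €2.07 + €1.89 + €7.81 + €16.93 + €2.26 + €2.92 + €1.18 = €38.25

€38.25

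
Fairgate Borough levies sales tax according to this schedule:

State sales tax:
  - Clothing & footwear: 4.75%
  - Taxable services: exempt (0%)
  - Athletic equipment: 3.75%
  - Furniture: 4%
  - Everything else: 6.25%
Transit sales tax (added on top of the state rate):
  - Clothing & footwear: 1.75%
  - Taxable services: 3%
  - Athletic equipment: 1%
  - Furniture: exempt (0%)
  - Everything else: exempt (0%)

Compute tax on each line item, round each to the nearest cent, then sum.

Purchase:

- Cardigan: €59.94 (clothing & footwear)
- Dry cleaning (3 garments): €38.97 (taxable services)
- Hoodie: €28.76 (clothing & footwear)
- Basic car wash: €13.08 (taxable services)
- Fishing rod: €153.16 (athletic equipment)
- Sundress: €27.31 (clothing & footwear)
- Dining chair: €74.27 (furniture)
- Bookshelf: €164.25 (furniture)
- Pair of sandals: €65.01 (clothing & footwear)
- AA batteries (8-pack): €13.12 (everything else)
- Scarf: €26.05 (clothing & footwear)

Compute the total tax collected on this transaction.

Cardigan €59.94: clothing & footwear → 4.75% + 1.75% transit = 6.5% → €3.90
Dry cleaning (3 garments) €38.97: taxable services → 0% + 3% transit = 3% → €1.17
Hoodie €28.76: clothing & footwear → 4.75% + 1.75% transit = 6.5% → €1.87
Basic car wash €13.08: taxable services → 0% + 3% transit = 3% → €0.39
Fishing rod €153.16: athletic equipment → 3.75% + 1% transit = 4.75% → €7.28
Sundress €27.31: clothing & footwear → 4.75% + 1.75% transit = 6.5% → €1.78
Dining chair €74.27: furniture → 4% + 0% transit = 4% → €2.97
Bookshelf €164.25: furniture → 4% + 0% transit = 4% → €6.57
Pair of sandals €65.01: clothing & footwear → 4.75% + 1.75% transit = 6.5% → €4.23
AA batteries (8-pack) €13.12: everything else → 6.25% + 0% transit = 6.25% → €0.82
Scarf €26.05: clothing & footwear → 4.75% + 1.75% transit = 6.5% → €1.69
Total tax = €3.90 + €1.17 + €1.87 + €0.39 + €7.28 + €1.78 + €2.97 + €6.57 + €4.23 + €0.82 + €1.69 = €32.67

€32.67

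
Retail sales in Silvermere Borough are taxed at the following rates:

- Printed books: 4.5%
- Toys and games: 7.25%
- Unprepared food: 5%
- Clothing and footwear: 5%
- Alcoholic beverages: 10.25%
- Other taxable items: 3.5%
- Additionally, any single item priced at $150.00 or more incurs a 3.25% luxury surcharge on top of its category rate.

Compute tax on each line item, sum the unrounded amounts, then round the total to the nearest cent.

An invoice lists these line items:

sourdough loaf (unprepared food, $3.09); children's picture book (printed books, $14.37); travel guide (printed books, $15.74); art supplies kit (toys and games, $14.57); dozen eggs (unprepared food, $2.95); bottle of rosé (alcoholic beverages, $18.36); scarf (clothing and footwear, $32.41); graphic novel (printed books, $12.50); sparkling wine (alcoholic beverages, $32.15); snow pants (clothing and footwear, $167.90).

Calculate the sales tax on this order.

$23.93

Sourdough loaf $3.09: unprepared food → 5% → $0.1545
Children's picture book $14.37: printed books → 4.5% → $0.64665
Travel guide $15.74: printed books → 4.5% → $0.7083
Art supplies kit $14.57: toys and games → 7.25% → $1.056325
Dozen eggs $2.95: unprepared food → 5% → $0.1475
Bottle of rosé $18.36: alcoholic beverages → 10.25% → $1.8819
Scarf $32.41: clothing and footwear → 5% → $1.6205
Graphic novel $12.50: printed books → 4.5% → $0.5625
Sparkling wine $32.15: alcoholic beverages → 10.25% → $3.295375
Snow pants $167.90: clothing and footwear → 5% + 3.25% surcharge = 8.25% → $13.85175
Unrounded tax sum = $23.9253 → $23.93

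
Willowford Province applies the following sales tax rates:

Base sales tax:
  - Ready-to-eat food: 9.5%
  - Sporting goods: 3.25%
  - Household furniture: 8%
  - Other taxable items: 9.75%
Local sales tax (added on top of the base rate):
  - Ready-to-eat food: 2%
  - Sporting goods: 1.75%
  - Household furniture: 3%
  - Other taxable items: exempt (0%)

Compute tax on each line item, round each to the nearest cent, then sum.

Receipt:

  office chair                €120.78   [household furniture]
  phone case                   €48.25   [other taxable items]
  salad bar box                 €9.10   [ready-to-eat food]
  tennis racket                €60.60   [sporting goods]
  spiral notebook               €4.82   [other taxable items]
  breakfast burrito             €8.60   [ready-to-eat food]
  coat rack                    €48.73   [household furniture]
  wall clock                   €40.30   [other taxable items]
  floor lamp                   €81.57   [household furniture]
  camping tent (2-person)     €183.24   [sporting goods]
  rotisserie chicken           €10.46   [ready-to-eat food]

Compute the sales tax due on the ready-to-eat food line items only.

€3.24

Salad bar box €9.10: ready-to-eat food → 9.5% + 2% local = 11.5% → €1.05
Breakfast burrito €8.60: ready-to-eat food → 9.5% + 2% local = 11.5% → €0.99
Rotisserie chicken €10.46: ready-to-eat food → 9.5% + 2% local = 11.5% → €1.20
Tax on ready-to-eat food = €1.05 + €0.99 + €1.20 = €3.24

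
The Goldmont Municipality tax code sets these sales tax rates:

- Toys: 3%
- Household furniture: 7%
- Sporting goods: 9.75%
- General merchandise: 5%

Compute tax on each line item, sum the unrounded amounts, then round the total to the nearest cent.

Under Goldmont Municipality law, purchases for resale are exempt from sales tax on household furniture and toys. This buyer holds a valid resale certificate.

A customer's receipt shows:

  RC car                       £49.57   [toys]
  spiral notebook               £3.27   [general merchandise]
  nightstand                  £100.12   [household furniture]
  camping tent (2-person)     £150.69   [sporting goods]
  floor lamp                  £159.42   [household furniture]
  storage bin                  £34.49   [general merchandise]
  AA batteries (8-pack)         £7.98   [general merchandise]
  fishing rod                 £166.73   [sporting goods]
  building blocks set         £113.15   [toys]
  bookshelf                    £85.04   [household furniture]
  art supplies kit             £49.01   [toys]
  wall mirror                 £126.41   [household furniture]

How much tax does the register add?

£33.24

RC car £49.57: toys, buyer-exempt → 0% → £0.00
Spiral notebook £3.27: general merchandise → 5% → £0.1635
Nightstand £100.12: household furniture, buyer-exempt → 0% → £0.00
Camping tent (2-person) £150.69: sporting goods → 9.75% → £14.692275
Floor lamp £159.42: household furniture, buyer-exempt → 0% → £0.00
Storage bin £34.49: general merchandise → 5% → £1.7245
AA batteries (8-pack) £7.98: general merchandise → 5% → £0.399
Fishing rod £166.73: sporting goods → 9.75% → £16.256175
Building blocks set £113.15: toys, buyer-exempt → 0% → £0.00
Bookshelf £85.04: household furniture, buyer-exempt → 0% → £0.00
Art supplies kit £49.01: toys, buyer-exempt → 0% → £0.00
Wall mirror £126.41: household furniture, buyer-exempt → 0% → £0.00
Unrounded tax sum = £33.23545 → £33.24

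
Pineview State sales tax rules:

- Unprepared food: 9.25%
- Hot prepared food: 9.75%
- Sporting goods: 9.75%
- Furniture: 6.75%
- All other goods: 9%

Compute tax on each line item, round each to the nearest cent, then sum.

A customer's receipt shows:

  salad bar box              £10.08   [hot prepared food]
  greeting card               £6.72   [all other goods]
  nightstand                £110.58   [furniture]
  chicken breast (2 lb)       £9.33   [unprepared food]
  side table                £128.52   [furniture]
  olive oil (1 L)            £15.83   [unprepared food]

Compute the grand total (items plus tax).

£301.10

Salad bar box £10.08: hot prepared food → 9.75% → £0.98
Greeting card £6.72: all other goods → 9% → £0.60
Nightstand £110.58: furniture → 6.75% → £7.46
Chicken breast (2 lb) £9.33: unprepared food → 9.25% → £0.86
Side table £128.52: furniture → 6.75% → £8.68
Olive oil (1 L) £15.83: unprepared food → 9.25% → £1.46
Subtotal = £281.06; tax = £20.04; total due = £301.10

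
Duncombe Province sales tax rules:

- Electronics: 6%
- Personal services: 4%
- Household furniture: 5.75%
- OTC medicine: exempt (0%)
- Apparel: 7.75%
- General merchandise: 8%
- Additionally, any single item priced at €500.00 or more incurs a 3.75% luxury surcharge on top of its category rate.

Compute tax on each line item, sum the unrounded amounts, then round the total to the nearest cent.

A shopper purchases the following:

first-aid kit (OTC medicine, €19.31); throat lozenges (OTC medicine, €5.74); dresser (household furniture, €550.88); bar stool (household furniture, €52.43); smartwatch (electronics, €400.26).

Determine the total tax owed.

€79.36

First-aid kit €19.31: OTC medicine → 0% → €0.00
Throat lozenges €5.74: OTC medicine → 0% → €0.00
Dresser €550.88: household furniture → 5.75% + 3.75% surcharge = 9.5% → €52.3336
Bar stool €52.43: household furniture → 5.75% → €3.014725
Smartwatch €400.26: electronics → 6% → €24.0156
Unrounded tax sum = €79.363925 → €79.36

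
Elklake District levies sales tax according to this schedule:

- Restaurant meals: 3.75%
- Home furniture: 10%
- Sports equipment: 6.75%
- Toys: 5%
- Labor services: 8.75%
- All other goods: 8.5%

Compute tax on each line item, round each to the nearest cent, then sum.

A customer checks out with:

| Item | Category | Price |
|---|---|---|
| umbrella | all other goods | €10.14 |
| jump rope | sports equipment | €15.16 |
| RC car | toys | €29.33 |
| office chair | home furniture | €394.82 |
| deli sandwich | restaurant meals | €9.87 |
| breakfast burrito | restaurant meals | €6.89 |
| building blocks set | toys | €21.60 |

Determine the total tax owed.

Umbrella €10.14: all other goods → 8.5% → €0.86
Jump rope €15.16: sports equipment → 6.75% → €1.02
RC car €29.33: toys → 5% → €1.47
Office chair €394.82: home furniture → 10% → €39.48
Deli sandwich €9.87: restaurant meals → 3.75% → €0.37
Breakfast burrito €6.89: restaurant meals → 3.75% → €0.26
Building blocks set €21.60: toys → 5% → €1.08
Total tax = €0.86 + €1.02 + €1.47 + €39.48 + €0.37 + €0.26 + €1.08 = €44.54

€44.54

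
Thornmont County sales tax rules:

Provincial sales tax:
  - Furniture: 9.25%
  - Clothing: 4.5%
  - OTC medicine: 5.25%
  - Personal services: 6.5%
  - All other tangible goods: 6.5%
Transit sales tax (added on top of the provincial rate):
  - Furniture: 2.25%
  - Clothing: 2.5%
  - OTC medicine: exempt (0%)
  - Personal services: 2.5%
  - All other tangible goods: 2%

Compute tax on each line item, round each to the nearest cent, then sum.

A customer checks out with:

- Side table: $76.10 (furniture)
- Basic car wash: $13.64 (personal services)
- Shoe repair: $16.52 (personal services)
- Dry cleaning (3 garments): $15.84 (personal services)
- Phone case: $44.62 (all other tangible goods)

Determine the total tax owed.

$16.69

Side table $76.10: furniture → 9.25% + 2.25% transit = 11.5% → $8.75
Basic car wash $13.64: personal services → 6.5% + 2.5% transit = 9% → $1.23
Shoe repair $16.52: personal services → 6.5% + 2.5% transit = 9% → $1.49
Dry cleaning (3 garments) $15.84: personal services → 6.5% + 2.5% transit = 9% → $1.43
Phone case $44.62: all other tangible goods → 6.5% + 2% transit = 8.5% → $3.79
Total tax = $8.75 + $1.23 + $1.49 + $1.43 + $3.79 = $16.69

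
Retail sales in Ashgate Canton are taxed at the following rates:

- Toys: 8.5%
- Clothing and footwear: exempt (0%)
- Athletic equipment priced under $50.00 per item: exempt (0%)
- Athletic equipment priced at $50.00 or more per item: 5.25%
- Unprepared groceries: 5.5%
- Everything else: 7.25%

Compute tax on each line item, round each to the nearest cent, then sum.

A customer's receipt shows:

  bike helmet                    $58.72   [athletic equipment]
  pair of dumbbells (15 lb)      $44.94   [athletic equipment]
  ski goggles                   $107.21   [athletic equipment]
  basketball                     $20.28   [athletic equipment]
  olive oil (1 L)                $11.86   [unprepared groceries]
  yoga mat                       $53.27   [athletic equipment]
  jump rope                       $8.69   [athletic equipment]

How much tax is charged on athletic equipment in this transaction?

$11.51

Bike helmet $58.72: athletic equipment, $50.00 or more → 5.25% → $3.08
Pair of dumbbells (15 lb) $44.94: athletic equipment, under $50.00 → 0% → $0.00
Ski goggles $107.21: athletic equipment, $50.00 or more → 5.25% → $5.63
Basketball $20.28: athletic equipment, under $50.00 → 0% → $0.00
Yoga mat $53.27: athletic equipment, $50.00 or more → 5.25% → $2.80
Jump rope $8.69: athletic equipment, under $50.00 → 0% → $0.00
Tax on athletic equipment = $3.08 + $0.00 + $5.63 + $0.00 + $2.80 + $0.00 = $11.51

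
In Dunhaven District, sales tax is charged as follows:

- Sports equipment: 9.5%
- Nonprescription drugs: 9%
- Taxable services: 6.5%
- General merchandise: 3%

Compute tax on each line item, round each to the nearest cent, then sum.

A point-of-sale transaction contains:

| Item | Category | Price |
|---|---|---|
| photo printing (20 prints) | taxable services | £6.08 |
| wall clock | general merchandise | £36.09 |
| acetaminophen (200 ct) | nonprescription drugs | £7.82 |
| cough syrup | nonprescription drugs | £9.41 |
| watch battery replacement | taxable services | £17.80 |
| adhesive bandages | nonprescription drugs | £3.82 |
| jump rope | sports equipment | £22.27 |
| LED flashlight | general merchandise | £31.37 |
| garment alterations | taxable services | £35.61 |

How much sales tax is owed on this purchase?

£9.90

Photo printing (20 prints) £6.08: taxable services → 6.5% → £0.40
Wall clock £36.09: general merchandise → 3% → £1.08
Acetaminophen (200 ct) £7.82: nonprescription drugs → 9% → £0.70
Cough syrup £9.41: nonprescription drugs → 9% → £0.85
Watch battery replacement £17.80: taxable services → 6.5% → £1.16
Adhesive bandages £3.82: nonprescription drugs → 9% → £0.34
Jump rope £22.27: sports equipment → 9.5% → £2.12
LED flashlight £31.37: general merchandise → 3% → £0.94
Garment alterations £35.61: taxable services → 6.5% → £2.31
Total tax = £0.40 + £1.08 + £0.70 + £0.85 + £1.16 + £0.34 + £2.12 + £0.94 + £2.31 = £9.90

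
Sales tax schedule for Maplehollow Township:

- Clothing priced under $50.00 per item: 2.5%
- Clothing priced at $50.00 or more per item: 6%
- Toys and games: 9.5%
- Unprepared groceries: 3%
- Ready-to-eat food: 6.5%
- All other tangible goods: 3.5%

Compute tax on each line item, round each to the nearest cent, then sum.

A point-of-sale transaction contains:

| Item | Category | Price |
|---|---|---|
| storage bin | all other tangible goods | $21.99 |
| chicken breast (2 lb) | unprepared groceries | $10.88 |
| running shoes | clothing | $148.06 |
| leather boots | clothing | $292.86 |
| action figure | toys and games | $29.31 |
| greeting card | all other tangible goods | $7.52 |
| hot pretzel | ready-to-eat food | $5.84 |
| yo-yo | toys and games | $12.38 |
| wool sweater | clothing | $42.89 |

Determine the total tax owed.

$33.22

Storage bin $21.99: all other tangible goods → 3.5% → $0.77
Chicken breast (2 lb) $10.88: unprepared groceries → 3% → $0.33
Running shoes $148.06: clothing, $50.00 or more → 6% → $8.88
Leather boots $292.86: clothing, $50.00 or more → 6% → $17.57
Action figure $29.31: toys and games → 9.5% → $2.78
Greeting card $7.52: all other tangible goods → 3.5% → $0.26
Hot pretzel $5.84: ready-to-eat food → 6.5% → $0.38
Yo-yo $12.38: toys and games → 9.5% → $1.18
Wool sweater $42.89: clothing, under $50.00 → 2.5% → $1.07
Total tax = $0.77 + $0.33 + $8.88 + $17.57 + $2.78 + $0.26 + $0.38 + $1.18 + $1.07 = $33.22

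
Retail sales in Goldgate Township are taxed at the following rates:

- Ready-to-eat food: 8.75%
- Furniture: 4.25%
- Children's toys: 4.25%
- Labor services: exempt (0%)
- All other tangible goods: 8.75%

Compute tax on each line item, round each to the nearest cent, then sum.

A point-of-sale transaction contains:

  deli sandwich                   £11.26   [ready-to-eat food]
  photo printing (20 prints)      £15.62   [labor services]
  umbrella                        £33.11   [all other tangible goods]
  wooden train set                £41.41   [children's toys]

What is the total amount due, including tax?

£107.05

Deli sandwich £11.26: ready-to-eat food → 8.75% → £0.99
Photo printing (20 prints) £15.62: labor services → 0% → £0.00
Umbrella £33.11: all other tangible goods → 8.75% → £2.90
Wooden train set £41.41: children's toys → 4.25% → £1.76
Subtotal = £101.40; tax = £5.65; total due = £107.05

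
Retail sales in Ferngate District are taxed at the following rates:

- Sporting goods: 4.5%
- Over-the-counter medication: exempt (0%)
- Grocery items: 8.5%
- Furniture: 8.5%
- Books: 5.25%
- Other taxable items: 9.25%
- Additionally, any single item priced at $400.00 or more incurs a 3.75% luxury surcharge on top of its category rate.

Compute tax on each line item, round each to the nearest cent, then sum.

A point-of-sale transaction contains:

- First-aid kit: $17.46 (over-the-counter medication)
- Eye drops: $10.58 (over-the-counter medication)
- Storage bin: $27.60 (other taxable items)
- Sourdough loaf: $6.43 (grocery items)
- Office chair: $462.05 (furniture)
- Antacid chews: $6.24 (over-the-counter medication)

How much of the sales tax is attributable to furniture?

Office chair $462.05: furniture → 8.5% + 3.75% surcharge = 12.25% → $56.60
Tax on furniture = $56.60

$56.60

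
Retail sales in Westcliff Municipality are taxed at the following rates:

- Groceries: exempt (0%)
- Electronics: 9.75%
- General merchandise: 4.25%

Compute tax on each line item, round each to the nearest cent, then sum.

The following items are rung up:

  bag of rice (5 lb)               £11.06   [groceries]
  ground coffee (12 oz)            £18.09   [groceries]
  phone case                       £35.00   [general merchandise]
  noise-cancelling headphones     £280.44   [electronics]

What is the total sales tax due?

£28.83

Bag of rice (5 lb) £11.06: groceries → 0% → £0.00
Ground coffee (12 oz) £18.09: groceries → 0% → £0.00
Phone case £35.00: general merchandise → 4.25% → £1.49
Noise-cancelling headphones £280.44: electronics → 9.75% → £27.34
Total tax = £1.49 + £27.34 = £28.83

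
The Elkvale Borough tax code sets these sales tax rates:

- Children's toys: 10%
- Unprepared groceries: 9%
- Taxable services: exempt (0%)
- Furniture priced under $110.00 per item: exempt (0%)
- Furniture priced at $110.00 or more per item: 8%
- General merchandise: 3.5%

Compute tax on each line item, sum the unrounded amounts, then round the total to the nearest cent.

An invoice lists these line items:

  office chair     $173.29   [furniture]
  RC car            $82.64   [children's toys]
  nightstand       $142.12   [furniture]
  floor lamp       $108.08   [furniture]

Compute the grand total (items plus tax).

$539.63

Office chair $173.29: furniture, $110.00 or more → 8% → $13.8632
RC car $82.64: children's toys → 10% → $8.264
Nightstand $142.12: furniture, $110.00 or more → 8% → $11.3696
Floor lamp $108.08: furniture, under $110.00 → 0% → $0.00
Subtotal = $506.13; unrounded tax = $33.4968 → $33.50; total due = $539.63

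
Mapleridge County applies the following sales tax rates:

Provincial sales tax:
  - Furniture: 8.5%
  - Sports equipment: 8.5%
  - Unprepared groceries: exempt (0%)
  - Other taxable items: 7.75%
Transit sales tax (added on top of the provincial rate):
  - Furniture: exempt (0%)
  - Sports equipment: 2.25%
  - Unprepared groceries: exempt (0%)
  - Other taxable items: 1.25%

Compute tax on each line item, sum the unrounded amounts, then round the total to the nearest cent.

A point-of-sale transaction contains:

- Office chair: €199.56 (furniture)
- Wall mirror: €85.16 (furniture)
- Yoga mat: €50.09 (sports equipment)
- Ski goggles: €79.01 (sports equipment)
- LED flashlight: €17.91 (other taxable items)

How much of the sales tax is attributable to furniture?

€24.20

Office chair €199.56: furniture → 8.5% + 0% transit = 8.5% → €16.9626
Wall mirror €85.16: furniture → 8.5% + 0% transit = 8.5% → €7.2386
Tax on furniture: unrounded sum = €24.2012 → €24.20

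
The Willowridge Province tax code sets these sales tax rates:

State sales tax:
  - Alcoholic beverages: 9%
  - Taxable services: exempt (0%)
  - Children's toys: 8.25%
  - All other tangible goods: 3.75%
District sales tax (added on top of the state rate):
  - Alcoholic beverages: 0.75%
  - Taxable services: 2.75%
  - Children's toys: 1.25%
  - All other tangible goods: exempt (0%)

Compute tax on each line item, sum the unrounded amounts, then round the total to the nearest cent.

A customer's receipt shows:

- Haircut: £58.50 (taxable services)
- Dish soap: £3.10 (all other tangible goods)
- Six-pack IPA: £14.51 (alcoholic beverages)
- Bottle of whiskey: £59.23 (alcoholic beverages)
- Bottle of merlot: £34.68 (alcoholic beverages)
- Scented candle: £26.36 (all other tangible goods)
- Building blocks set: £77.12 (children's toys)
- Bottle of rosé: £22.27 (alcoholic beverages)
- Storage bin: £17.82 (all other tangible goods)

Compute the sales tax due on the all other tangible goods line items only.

Dish soap £3.10: all other tangible goods → 3.75% + 0% district = 3.75% → £0.11625
Scented candle £26.36: all other tangible goods → 3.75% + 0% district = 3.75% → £0.9885
Storage bin £17.82: all other tangible goods → 3.75% + 0% district = 3.75% → £0.66825
Tax on all other tangible goods: unrounded sum = £1.773 → £1.77

£1.77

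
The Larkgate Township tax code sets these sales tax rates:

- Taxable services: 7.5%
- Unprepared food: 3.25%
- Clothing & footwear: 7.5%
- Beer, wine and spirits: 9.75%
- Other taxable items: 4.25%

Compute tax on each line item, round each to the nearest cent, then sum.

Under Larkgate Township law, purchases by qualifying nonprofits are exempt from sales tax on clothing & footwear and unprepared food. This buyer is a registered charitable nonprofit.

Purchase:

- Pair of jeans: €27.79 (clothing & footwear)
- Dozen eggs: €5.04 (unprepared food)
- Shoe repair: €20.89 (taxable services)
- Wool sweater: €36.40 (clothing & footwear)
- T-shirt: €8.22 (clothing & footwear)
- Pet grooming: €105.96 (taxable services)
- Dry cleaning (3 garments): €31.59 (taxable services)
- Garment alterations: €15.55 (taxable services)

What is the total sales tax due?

Pair of jeans €27.79: clothing & footwear, buyer-exempt → 0% → €0.00
Dozen eggs €5.04: unprepared food, buyer-exempt → 0% → €0.00
Shoe repair €20.89: taxable services → 7.5% → €1.57
Wool sweater €36.40: clothing & footwear, buyer-exempt → 0% → €0.00
T-shirt €8.22: clothing & footwear, buyer-exempt → 0% → €0.00
Pet grooming €105.96: taxable services → 7.5% → €7.95
Dry cleaning (3 garments) €31.59: taxable services → 7.5% → €2.37
Garment alterations €15.55: taxable services → 7.5% → €1.17
Total tax = €1.57 + €7.95 + €2.37 + €1.17 = €13.06

€13.06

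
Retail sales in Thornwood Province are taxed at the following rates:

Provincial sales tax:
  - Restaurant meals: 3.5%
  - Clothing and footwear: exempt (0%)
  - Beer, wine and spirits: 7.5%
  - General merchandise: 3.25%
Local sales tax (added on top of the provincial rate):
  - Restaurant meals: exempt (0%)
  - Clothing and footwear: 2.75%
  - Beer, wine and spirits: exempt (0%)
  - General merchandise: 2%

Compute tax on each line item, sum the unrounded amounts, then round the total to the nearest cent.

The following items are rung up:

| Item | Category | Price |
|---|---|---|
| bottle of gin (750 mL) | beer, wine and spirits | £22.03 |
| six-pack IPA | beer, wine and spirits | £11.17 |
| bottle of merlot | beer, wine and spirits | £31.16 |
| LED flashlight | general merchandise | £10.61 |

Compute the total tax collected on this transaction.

£5.38

Bottle of gin (750 mL) £22.03: beer, wine and spirits → 7.5% + 0% local = 7.5% → £1.65225
Six-pack IPA £11.17: beer, wine and spirits → 7.5% + 0% local = 7.5% → £0.83775
Bottle of merlot £31.16: beer, wine and spirits → 7.5% + 0% local = 7.5% → £2.337
LED flashlight £10.61: general merchandise → 3.25% + 2% local = 5.25% → £0.557025
Unrounded tax sum = £5.384025 → £5.38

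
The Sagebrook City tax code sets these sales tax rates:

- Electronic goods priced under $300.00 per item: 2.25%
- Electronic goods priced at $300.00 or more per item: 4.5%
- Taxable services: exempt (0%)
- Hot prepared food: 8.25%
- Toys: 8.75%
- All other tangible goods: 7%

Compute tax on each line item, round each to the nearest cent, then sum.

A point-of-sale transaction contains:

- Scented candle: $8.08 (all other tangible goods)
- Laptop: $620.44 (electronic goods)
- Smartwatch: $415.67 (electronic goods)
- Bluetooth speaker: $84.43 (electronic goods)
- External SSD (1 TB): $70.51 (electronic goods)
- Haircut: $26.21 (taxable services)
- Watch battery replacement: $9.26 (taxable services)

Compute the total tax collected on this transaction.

$50.69

Scented candle $8.08: all other tangible goods → 7% → $0.57
Laptop $620.44: electronic goods, $300.00 or more → 4.5% → $27.92
Smartwatch $415.67: electronic goods, $300.00 or more → 4.5% → $18.71
Bluetooth speaker $84.43: electronic goods, under $300.00 → 2.25% → $1.90
External SSD (1 TB) $70.51: electronic goods, under $300.00 → 2.25% → $1.59
Haircut $26.21: taxable services → 0% → $0.00
Watch battery replacement $9.26: taxable services → 0% → $0.00
Total tax = $0.57 + $27.92 + $18.71 + $1.90 + $1.59 = $50.69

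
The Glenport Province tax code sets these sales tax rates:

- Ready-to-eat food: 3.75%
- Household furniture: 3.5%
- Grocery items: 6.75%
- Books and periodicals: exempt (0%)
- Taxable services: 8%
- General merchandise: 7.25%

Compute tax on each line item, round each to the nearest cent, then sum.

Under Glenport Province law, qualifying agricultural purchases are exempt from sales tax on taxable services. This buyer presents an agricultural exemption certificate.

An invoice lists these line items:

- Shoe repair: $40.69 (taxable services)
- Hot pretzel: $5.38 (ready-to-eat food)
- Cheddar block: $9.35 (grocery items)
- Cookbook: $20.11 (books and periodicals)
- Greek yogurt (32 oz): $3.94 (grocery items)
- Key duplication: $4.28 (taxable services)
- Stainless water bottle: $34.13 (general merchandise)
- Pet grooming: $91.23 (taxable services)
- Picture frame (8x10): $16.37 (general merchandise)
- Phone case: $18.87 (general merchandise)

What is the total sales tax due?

$6.13

Shoe repair $40.69: taxable services, buyer-exempt → 0% → $0.00
Hot pretzel $5.38: ready-to-eat food → 3.75% → $0.20
Cheddar block $9.35: grocery items → 6.75% → $0.63
Cookbook $20.11: books and periodicals → 0% → $0.00
Greek yogurt (32 oz) $3.94: grocery items → 6.75% → $0.27
Key duplication $4.28: taxable services, buyer-exempt → 0% → $0.00
Stainless water bottle $34.13: general merchandise → 7.25% → $2.47
Pet grooming $91.23: taxable services, buyer-exempt → 0% → $0.00
Picture frame (8x10) $16.37: general merchandise → 7.25% → $1.19
Phone case $18.87: general merchandise → 7.25% → $1.37
Total tax = $0.20 + $0.63 + $0.27 + $2.47 + $1.19 + $1.37 = $6.13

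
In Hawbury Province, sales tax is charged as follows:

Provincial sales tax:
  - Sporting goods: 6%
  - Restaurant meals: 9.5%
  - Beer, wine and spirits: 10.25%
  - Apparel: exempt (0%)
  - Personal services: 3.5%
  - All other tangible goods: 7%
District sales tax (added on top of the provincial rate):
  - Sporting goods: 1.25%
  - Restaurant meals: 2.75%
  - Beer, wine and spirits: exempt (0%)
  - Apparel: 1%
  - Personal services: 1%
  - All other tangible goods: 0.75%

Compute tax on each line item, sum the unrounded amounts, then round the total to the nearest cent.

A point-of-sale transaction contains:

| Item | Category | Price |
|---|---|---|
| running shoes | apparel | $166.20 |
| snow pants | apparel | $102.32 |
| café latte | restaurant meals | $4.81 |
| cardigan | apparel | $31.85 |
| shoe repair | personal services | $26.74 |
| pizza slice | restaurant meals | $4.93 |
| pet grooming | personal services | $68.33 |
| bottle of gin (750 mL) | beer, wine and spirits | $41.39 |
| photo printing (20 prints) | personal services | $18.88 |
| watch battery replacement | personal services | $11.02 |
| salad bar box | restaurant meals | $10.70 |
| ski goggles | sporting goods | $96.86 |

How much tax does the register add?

$22.40

Running shoes $166.20: apparel → 0% + 1% district = 1% → $1.662
Snow pants $102.32: apparel → 0% + 1% district = 1% → $1.0232
Café latte $4.81: restaurant meals → 9.5% + 2.75% district = 12.25% → $0.589225
Cardigan $31.85: apparel → 0% + 1% district = 1% → $0.3185
Shoe repair $26.74: personal services → 3.5% + 1% district = 4.5% → $1.2033
Pizza slice $4.93: restaurant meals → 9.5% + 2.75% district = 12.25% → $0.603925
Pet grooming $68.33: personal services → 3.5% + 1% district = 4.5% → $3.07485
Bottle of gin (750 mL) $41.39: beer, wine and spirits → 10.25% + 0% district = 10.25% → $4.242475
Photo printing (20 prints) $18.88: personal services → 3.5% + 1% district = 4.5% → $0.8496
Watch battery replacement $11.02: personal services → 3.5% + 1% district = 4.5% → $0.4959
Salad bar box $10.70: restaurant meals → 9.5% + 2.75% district = 12.25% → $1.31075
Ski goggles $96.86: sporting goods → 6% + 1.25% district = 7.25% → $7.02235
Unrounded tax sum = $22.396075 → $22.40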